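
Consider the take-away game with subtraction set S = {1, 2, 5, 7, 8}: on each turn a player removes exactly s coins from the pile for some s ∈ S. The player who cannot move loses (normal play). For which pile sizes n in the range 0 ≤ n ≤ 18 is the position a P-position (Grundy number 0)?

G(0) = 0
G(1) = mex{0} = 1
G(2) = mex{1,0} = 2
G(3) = mex{2,1} = 0
G(4) = mex{0,2} = 1
G(5) = mex{1,0,0} = 2
G(6) = mex{2,1,1} = 0
G(7) = mex{0,2,2,0} = 1
G(8) = mex{1,0,0,1,0} = 2
G(9) = mex{2,1,1,2,1} = 0
G(10) = mex{0,2,2,0,2} = 1
G(11) = mex{1,0,0,1,0} = 2
G(12) = mex{2,1,1,2,1} = 0
G(13) = mex{0,2,2,0,2} = 1
G(14) = mex{1,0,0,1,0} = 2
G(15) = mex{2,1,1,2,1} = 0
G(16) = mex{0,2,2,0,2} = 1
G(17) = mex{1,0,0,1,0} = 2
G(18) = mex{2,1,1,2,1} = 0
P-positions are exactly the n with G(n) = 0.

0, 3, 6, 9, 12, 15, 18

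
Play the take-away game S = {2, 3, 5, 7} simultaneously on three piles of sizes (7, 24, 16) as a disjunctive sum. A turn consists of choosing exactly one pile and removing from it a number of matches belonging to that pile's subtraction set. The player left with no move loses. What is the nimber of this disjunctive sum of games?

3

All piles use S = {2, 3, 5, 7}:
G(0) = 0
G(1) = mex{} = 0
G(2) = mex{0} = 1
G(3) = mex{0,0} = 1
G(4) = mex{1,0} = 2
G(5) = mex{1,1,0} = 2
G(6) = mex{2,1,0} = 3
G(7) = mex{2,2,1,0} = 3
G(8) = mex{3,2,1,0} = 4
G(9) = mex{3,3,2,1} = 0
G(10) = mex{4,3,2,1} = 0
G(11) = mex{0,4,3,2} = 1
G(12) = mex{0,0,3,2} = 1
G(13) = mex{1,0,4,3} = 2
G(14) = mex{1,1,0,3} = 2
G(15) = mex{2,1,0,4} = 3
G(16) = mex{2,2,1,0} = 3
G(17) = mex{3,2,1,0} = 4
G(18) = mex{3,3,2,1} = 0
G(19) = mex{4,3,2,1} = 0
G(20) = mex{0,4,3,2} = 1
G(21) = mex{0,0,3,2} = 1
G(22) = mex{1,0,4,3} = 2
G(23) = mex{1,1,0,3} = 2
G(24) = mex{2,1,0,4} = 3
Pile A: G(7) = 3.
Pile B: G(24) = 3.
Pile C: G(16) = 3.
Combined Grundy value = 3 ⊕ 3 ⊕ 3 = 3.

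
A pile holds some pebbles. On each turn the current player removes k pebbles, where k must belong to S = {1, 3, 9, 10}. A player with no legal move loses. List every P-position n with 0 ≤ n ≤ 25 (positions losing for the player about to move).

G(0) = 0
G(1) = mex{0} = 1
G(2) = mex{1} = 0
G(3) = mex{0,0} = 1
G(4) = mex{1,1} = 0
G(5) = mex{0,0} = 1
G(6) = mex{1,1} = 0
G(7) = mex{0,0} = 1
G(8) = mex{1,1} = 0
G(9) = mex{0,0,0} = 1
G(10) = mex{1,1,1,0} = 2
G(11) = mex{2,0,0,1} = 3
G(12) = mex{3,1,1,0} = 2
G(13) = mex{2,2,0,1} = 3
G(14) = mex{3,3,1,0} = 2
G(15) = mex{2,2,0,1} = 3
G(16) = mex{3,3,1,0} = 2
G(17) = mex{2,2,0,1} = 3
G(18) = mex{3,3,1,0} = 2
G(19) = mex{2,2,2,1} = 0
G(20) = mex{0,3,3,2} = 1
G(21) = mex{1,2,2,3} = 0
G(22) = mex{0,0,3,2} = 1
G(23) = mex{1,1,2,3} = 0
G(24) = mex{0,0,3,2} = 1
G(25) = mex{1,1,2,3} = 0
P-positions are exactly the n with G(n) = 0.

0, 2, 4, 6, 8, 19, 21, 23, 25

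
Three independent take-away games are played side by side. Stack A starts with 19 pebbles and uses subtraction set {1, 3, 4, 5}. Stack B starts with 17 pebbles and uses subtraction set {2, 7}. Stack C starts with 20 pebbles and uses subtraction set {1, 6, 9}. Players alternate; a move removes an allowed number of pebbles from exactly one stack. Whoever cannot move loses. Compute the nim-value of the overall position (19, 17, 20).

Stack A, S = {1, 3, 4, 5}:
G(0) = 0
G(1) = mex{0} = 1
G(2) = mex{1} = 0
G(3) = mex{0,0} = 1
G(4) = mex{1,1,0} = 2
G(5) = mex{2,0,1,0} = 3
G(6) = mex{3,1,0,1} = 2
G(7) = mex{2,2,1,0} = 3
G(8) = mex{3,3,2,1} = 0
G(9) = mex{0,2,3,2} = 1
G(10) = mex{1,3,2,3} = 0
G(11) = mex{0,0,3,2} = 1
G(12) = mex{1,1,0,3} = 2
G(13) = mex{2,0,1,0} = 3
G(14) = mex{3,1,0,1} = 2
G(15) = mex{2,2,1,0} = 3
G(16) = mex{3,3,2,1} = 0
G(17) = mex{0,2,3,2} = 1
G(18) = mex{1,3,2,3} = 0
G(19) = mex{0,0,3,2} = 1
G_A(19) = 1.
Stack B, S = {2, 7}:
n :  0  1  2  3  4  5  6  7  8  9 10 11 12 13 14 15 16 17
G :  0  0  1  1  0  0  1  1  2  0  0  1  1  0  0  1  1  2
G_B(17) = 2.
Stack C, S = {1, 6, 9}:
G(0) = 0
G(1) = mex{0} = 1
G(2) = mex{1} = 0
G(3) = mex{0} = 1
G(4) = mex{1} = 0
G(5) = mex{0} = 1
G(6) = mex{1,0} = 2
G(7) = mex{2,1} = 0
G(8) = mex{0,0} = 1
G(9) = mex{1,1,0} = 2
G(10) = mex{2,0,1} = 3
G(11) = mex{3,1,0} = 2
G(12) = mex{2,2,1} = 0
G(13) = mex{0,0,0} = 1
G(14) = mex{1,1,1} = 0
G(15) = mex{0,2,2} = 1
G(16) = mex{1,3,0} = 2
G(17) = mex{2,2,1} = 0
G(18) = mex{0,0,2} = 1
G(19) = mex{1,1,3} = 0
G(20) = mex{0,0,2} = 1
G_C(20) = 1.
Combined Grundy value = 1 ⊕ 2 ⊕ 1 = 2.

2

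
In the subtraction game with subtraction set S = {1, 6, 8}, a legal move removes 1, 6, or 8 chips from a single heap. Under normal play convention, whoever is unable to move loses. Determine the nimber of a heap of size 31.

1

G(0) = 0
G(1) = mex{0} = 1
G(2) = mex{1} = 0
G(3) = mex{0} = 1
G(4) = mex{1} = 0
G(5) = mex{0} = 1
G(6) = mex{1,0} = 2
G(7) = mex{2,1} = 0
G(8) = mex{0,0,0} = 1
G(9) = mex{1,1,1} = 0
G(10) = mex{0,0,0} = 1
G(11) = mex{1,1,1} = 0
G(12) = mex{0,2,0} = 1
G(13) = mex{1,0,1} = 2
G(14) = mex{2,1,2} = 0
G(15) = mex{0,0,0} = 1
G(16) = mex{1,1,1} = 0
G(17) = mex{0,0,0} = 1
G(18) = mex{1,1,1} = 0
G(19) = mex{0,2,0} = 1
G(20) = mex{1,0,1} = 2
G(21) = mex{2,1,2} = 0
G(22) = mex{0,0,0} = 1
G(23) = mex{1,1,1} = 0
G(24) = mex{0,0,0} = 1
G(25) = mex{1,1,1} = 0
G(26) = mex{0,2,0} = 1
G(27) = mex{1,0,1} = 2
G(28) = mex{2,1,2} = 0
G(29) = mex{0,0,0} = 1
G(30) = mex{1,1,1} = 0
G(31) = mex{0,0,0} = 1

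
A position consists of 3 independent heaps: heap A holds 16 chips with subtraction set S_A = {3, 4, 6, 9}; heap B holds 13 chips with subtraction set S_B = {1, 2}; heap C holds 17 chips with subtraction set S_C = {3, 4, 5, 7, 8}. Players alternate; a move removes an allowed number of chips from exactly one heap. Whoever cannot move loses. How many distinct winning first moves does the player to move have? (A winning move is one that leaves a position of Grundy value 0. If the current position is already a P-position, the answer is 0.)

3

Heap A, S = {3, 4, 6, 9}:
n :  0  1  2  3  4  5  6  7  8  9 10 11 12 13 14 15 16
G :  0  0  0  1  1  1  2  2  2  3  3  3  0  0  0  1  1
G_A(16) = 1.
Heap B, S = {1, 2}:
G(0) = 0
G(1) = mex{0} = 1
G(2) = mex{1,0} = 2
G(3) = mex{2,1} = 0
G(4) = mex{0,2} = 1
G(5) = mex{1,0} = 2
G(6) = mex{2,1} = 0
G(7) = mex{0,2} = 1
G(8) = mex{1,0} = 2
G(9) = mex{2,1} = 0
G(10) = mex{0,2} = 1
G(11) = mex{1,0} = 2
G(12) = mex{2,1} = 0
G(13) = mex{0,2} = 1
G_B(13) = 1.
Heap C, S = {3, 4, 5, 7, 8}:
n :  0  1  2  3  4  5  6  7  8  9 10 11 12 13 14 15 16 17
G :  0  0  0  1  1  1  2  2  2  3  3  0  0  0  1  1  1  2
G_C(17) = 2.
Combined Grundy value = 1 ⊕ 1 ⊕ 2 = 2.
A winning move leaves total XOR = 0, i.e. changes one component's Grundy value g to g ⊕ X where X is the current total.
Heap A: need g' = 1⊕2 = 3. Options: 16−3→G=0, 16−4→G=0, 16−6→G=3, 16−9→G=2. Hits: 1.
Heap B: need g' = 1⊕2 = 3. Options: 13−1→G=0, 13−2→G=2. Hits: 0.
Heap C: need g' = 2⊕2 = 0. Options: 17−3→G=1, 17−4→G=0, 17−5→G=0, 17−7→G=3, 17−8→G=3. Hits: 2.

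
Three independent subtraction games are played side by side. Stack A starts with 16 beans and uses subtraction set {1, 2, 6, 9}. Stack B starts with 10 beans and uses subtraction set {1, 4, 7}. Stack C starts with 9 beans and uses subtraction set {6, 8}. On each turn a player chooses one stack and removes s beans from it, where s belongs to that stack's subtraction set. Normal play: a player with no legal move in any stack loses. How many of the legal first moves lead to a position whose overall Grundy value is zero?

1

Stack A, S = {1, 2, 6, 9}:
n :  0  1  2  3  4  5  6  7  8  9 10 11 12 13 14 15 16
G :  0  1  2  0  1  2  3  0  1  2  0  1  2  3  0  1  2
G_A(16) = 2.
Stack B, S = {1, 4, 7}:
n :  0  1  2  3  4  5  6  7  8  9 10
G :  0  1  0  1  2  0  1  2  0  1  0
G_B(10) = 0.
Stack C, S = {6, 8}:
G(0) = 0
G(1) = mex{} = 0
G(2) = mex{} = 0
G(3) = mex{} = 0
G(4) = mex{} = 0
G(5) = mex{} = 0
G(6) = mex{0} = 1
G(7) = mex{0} = 1
G(8) = mex{0,0} = 1
G(9) = mex{0,0} = 1
G_C(9) = 1.
Combined Grundy value = 2 ⊕ 0 ⊕ 1 = 3.
A winning move leaves total XOR = 0, i.e. changes one component's Grundy value g to g ⊕ X where X is the current total.
Stack A: need g' = 2⊕3 = 1. Options: 16−1→G=1, 16−2→G=0, 16−6→G=0, 16−9→G=0. Hits: 1.
Stack B: need g' = 0⊕3 = 3. Options: 10−1→G=1, 10−4→G=1, 10−7→G=1. Hits: 0.
Stack C: need g' = 1⊕3 = 2. Options: 9−6→G=0, 9−8→G=0. Hits: 0.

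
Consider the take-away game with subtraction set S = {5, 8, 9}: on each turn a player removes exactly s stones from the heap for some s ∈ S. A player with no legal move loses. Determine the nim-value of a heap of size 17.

G(0) = 0
G(1) = mex{} = 0
G(2) = mex{} = 0
G(3) = mex{} = 0
G(4) = mex{} = 0
G(5) = mex{0} = 1
G(6) = mex{0} = 1
G(7) = mex{0} = 1
G(8) = mex{0,0} = 1
G(9) = mex{0,0,0} = 1
G(10) = mex{1,0,0} = 2
G(11) = mex{1,0,0} = 2
G(12) = mex{1,0,0} = 2
G(13) = mex{1,1,0} = 2
G(14) = mex{1,1,1} = 0
G(15) = mex{2,1,1} = 0
G(16) = mex{2,1,1} = 0
G(17) = mex{2,1,1} = 0

0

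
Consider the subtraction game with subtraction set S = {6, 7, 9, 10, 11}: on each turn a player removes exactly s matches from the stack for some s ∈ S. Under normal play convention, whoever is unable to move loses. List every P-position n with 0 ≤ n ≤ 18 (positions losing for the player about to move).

G(0) = 0
G(1) = mex{} = 0
G(2) = mex{} = 0
G(3) = mex{} = 0
G(4) = mex{} = 0
G(5) = mex{} = 0
G(6) = mex{0} = 1
G(7) = mex{0,0} = 1
G(8) = mex{0,0} = 1
G(9) = mex{0,0,0} = 1
G(10) = mex{0,0,0,0} = 1
G(11) = mex{0,0,0,0,0} = 1
G(12) = mex{1,0,0,0,0} = 2
G(13) = mex{1,1,0,0,0} = 2
G(14) = mex{1,1,0,0,0} = 2
G(15) = mex{1,1,1,0,0} = 2
G(16) = mex{1,1,1,1,0} = 2
G(17) = mex{1,1,1,1,1} = 0
G(18) = mex{2,1,1,1,1} = 0
P-positions are exactly the n with G(n) = 0.

0, 1, 2, 3, 4, 5, 17, 18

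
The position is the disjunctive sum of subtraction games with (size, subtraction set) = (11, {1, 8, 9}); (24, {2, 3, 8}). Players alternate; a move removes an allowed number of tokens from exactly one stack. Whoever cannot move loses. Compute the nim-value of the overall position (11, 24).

1

Stack A, S = {1, 8, 9}:
G(0) = 0
G(1) = mex{0} = 1
G(2) = mex{1} = 0
G(3) = mex{0} = 1
G(4) = mex{1} = 0
G(5) = mex{0} = 1
G(6) = mex{1} = 0
G(7) = mex{0} = 1
G(8) = mex{1,0} = 2
G(9) = mex{2,1,0} = 3
G(10) = mex{3,0,1} = 2
G(11) = mex{2,1,0} = 3
G_A(11) = 3.
Stack B, S = {2, 3, 8}:
n :  0  1  2  3  4  5  6  7  8  9 10 11 12 13 14 15 16 17 18 19 20 21 22 23 24
G :  0  0  1  1  2  0  0  1  1  2  0  0  1  1  2  0  0  1  1  2  0  0  1  1  2
G_B(24) = 2.
Combined Grundy value = 3 ⊕ 2 = 1.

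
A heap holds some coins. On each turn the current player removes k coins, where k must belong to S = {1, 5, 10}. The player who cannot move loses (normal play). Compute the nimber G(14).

2

G(0) = 0
G(1) = mex{0} = 1
G(2) = mex{1} = 0
G(3) = mex{0} = 1
G(4) = mex{1} = 0
G(5) = mex{0,0} = 1
G(6) = mex{1,1} = 0
G(7) = mex{0,0} = 1
G(8) = mex{1,1} = 0
G(9) = mex{0,0} = 1
G(10) = mex{1,1,0} = 2
G(11) = mex{2,0,1} = 3
G(12) = mex{3,1,0} = 2
G(13) = mex{2,0,1} = 3
G(14) = mex{3,1,0} = 2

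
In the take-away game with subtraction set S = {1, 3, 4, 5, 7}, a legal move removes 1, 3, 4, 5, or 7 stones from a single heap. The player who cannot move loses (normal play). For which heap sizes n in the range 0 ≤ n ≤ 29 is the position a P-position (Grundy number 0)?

G(0) = 0
G(1) = mex{0} = 1
G(2) = mex{1} = 0
G(3) = mex{0,0} = 1
G(4) = mex{1,1,0} = 2
G(5) = mex{2,0,1,0} = 3
G(6) = mex{3,1,0,1} = 2
G(7) = mex{2,2,1,0,0} = 3
G(8) = mex{3,3,2,1,1} = 0
G(9) = mex{0,2,3,2,0} = 1
G(10) = mex{1,3,2,3,1} = 0
G(11) = mex{0,0,3,2,2} = 1
G(12) = mex{1,1,0,3,3} = 2
G(13) = mex{2,0,1,0,2} = 3
G(14) = mex{3,1,0,1,3} = 2
G(15) = mex{2,2,1,0,0} = 3
G(16) = mex{3,3,2,1,1} = 0
G(17) = mex{0,2,3,2,0} = 1
G(18) = mex{1,3,2,3,1} = 0
G(19) = mex{0,0,3,2,2} = 1
G(20) = mex{1,1,0,3,3} = 2
G(21) = mex{2,0,1,0,2} = 3
G(22) = mex{3,1,0,1,3} = 2
G(23) = mex{2,2,1,0,0} = 3
G(24) = mex{3,3,2,1,1} = 0
G(25) = mex{0,2,3,2,0} = 1
G(26) = mex{1,3,2,3,1} = 0
G(27) = mex{0,0,3,2,2} = 1
G(28) = mex{1,1,0,3,3} = 2
G(29) = mex{2,0,1,0,2} = 3
P-positions are exactly the n with G(n) = 0.

0, 2, 8, 10, 16, 18, 24, 26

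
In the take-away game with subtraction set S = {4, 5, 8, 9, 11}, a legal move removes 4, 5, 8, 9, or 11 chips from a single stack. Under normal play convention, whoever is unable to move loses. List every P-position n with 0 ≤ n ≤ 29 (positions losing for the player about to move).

n :  0  1  2  3  4  5  6  7  8  9 10 11 12 13 14 15 16 17 18 19 20 21 22 23 24 25 26 27 28 29
G :  0  0  0  0  1  1  1  1  2  2  2  2  3  3  3  0  0  0  0  1  1  1  1  2  2  2  2  3  3  3
P-positions are exactly the n with G(n) = 0.

0, 1, 2, 3, 15, 16, 17, 18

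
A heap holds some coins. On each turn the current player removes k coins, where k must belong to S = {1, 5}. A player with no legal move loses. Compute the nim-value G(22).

0

n :  0  1  2  3  4  5  6  7  8  9 10 11 12 13 14 15 16 17 18 19 20 21 22
G :  0  1  0  1  0  1  0  1  0  1  0  1  0  1  0  1  0  1  0  1  0  1  0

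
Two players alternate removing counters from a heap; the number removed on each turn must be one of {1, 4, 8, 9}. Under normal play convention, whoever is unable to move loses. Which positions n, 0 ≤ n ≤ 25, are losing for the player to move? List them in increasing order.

0, 2, 5, 7, 12, 17, 19, 22, 24

G(0) = 0
G(1) = mex{0} = 1
G(2) = mex{1} = 0
G(3) = mex{0} = 1
G(4) = mex{1,0} = 2
G(5) = mex{2,1} = 0
G(6) = mex{0,0} = 1
G(7) = mex{1,1} = 0
G(8) = mex{0,2,0} = 1
G(9) = mex{1,0,1,0} = 2
G(10) = mex{2,1,0,1} = 3
G(11) = mex{3,0,1,0} = 2
G(12) = mex{2,1,2,1} = 0
G(13) = mex{0,2,0,2} = 1
G(14) = mex{1,3,1,0} = 2
G(15) = mex{2,2,0,1} = 3
G(16) = mex{3,0,1,0} = 2
G(17) = mex{2,1,2,1} = 0
G(18) = mex{0,2,3,2} = 1
G(19) = mex{1,3,2,3} = 0
G(20) = mex{0,2,0,2} = 1
G(21) = mex{1,0,1,0} = 2
G(22) = mex{2,1,2,1} = 0
G(23) = mex{0,0,3,2} = 1
G(24) = mex{1,1,2,3} = 0
G(25) = mex{0,2,0,2} = 1
P-positions are exactly the n with G(n) = 0.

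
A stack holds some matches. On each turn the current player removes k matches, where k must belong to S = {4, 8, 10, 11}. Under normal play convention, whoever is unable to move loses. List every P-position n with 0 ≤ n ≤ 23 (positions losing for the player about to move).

G(0) = 0
G(1) = mex{} = 0
G(2) = mex{} = 0
G(3) = mex{} = 0
G(4) = mex{0} = 1
G(5) = mex{0} = 1
G(6) = mex{0} = 1
G(7) = mex{0} = 1
G(8) = mex{1,0} = 2
G(9) = mex{1,0} = 2
G(10) = mex{1,0,0} = 2
G(11) = mex{1,0,0,0} = 2
G(12) = mex{2,1,0,0} = 3
G(13) = mex{2,1,0,0} = 3
G(14) = mex{2,1,1,0} = 3
G(15) = mex{2,1,1,1} = 0
G(16) = mex{3,2,1,1} = 0
G(17) = mex{3,2,1,1} = 0
G(18) = mex{3,2,2,1} = 0
G(19) = mex{0,2,2,2} = 1
G(20) = mex{0,3,2,2} = 1
G(21) = mex{0,3,2,2} = 1
G(22) = mex{0,3,3,2} = 1
G(23) = mex{1,0,3,3} = 2
P-positions are exactly the n with G(n) = 0.

0, 1, 2, 3, 15, 16, 17, 18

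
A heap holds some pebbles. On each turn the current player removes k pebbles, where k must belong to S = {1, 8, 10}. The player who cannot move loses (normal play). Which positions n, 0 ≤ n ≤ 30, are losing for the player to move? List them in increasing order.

n :  0  1  2  3  4  5  6  7  8  9 10 11 12 13 14 15 16 17 18 19 20 21 22 23 24 25 26 27 28 29 30
G :  0  1  0  1  0  1  0  1  2  0  1  0  1  0  1  0  1  2  0  1  0  1  0  1  0  1  2  0  1  0  1
P-positions are exactly the n with G(n) = 0.

0, 2, 4, 6, 9, 11, 13, 15, 18, 20, 22, 24, 27, 29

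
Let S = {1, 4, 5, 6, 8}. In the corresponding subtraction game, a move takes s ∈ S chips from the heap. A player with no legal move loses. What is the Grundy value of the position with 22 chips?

G(0) = 0
G(1) = mex{0} = 1
G(2) = mex{1} = 0
G(3) = mex{0} = 1
G(4) = mex{1,0} = 2
G(5) = mex{2,1,0} = 3
G(6) = mex{3,0,1,0} = 2
G(7) = mex{2,1,0,1} = 3
G(8) = mex{3,2,1,0,0} = 4
G(9) = mex{4,3,2,1,1} = 0
G(10) = mex{0,2,3,2,0} = 1
G(11) = mex{1,3,2,3,1} = 0
G(12) = mex{0,4,3,2,2} = 1
G(13) = mex{1,0,4,3,3} = 2
G(14) = mex{2,1,0,4,2} = 3
G(15) = mex{3,0,1,0,3} = 2
G(16) = mex{2,1,0,1,4} = 3
G(17) = mex{3,2,1,0,0} = 4
G(18) = mex{4,3,2,1,1} = 0
G(19) = mex{0,2,3,2,0} = 1
G(20) = mex{1,3,2,3,1} = 0
G(21) = mex{0,4,3,2,2} = 1
G(22) = mex{1,0,4,3,3} = 2

2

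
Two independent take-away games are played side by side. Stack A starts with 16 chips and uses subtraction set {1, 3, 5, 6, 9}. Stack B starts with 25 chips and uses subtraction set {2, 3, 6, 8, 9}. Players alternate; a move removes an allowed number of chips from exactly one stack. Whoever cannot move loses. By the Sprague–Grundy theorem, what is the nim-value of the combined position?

Stack A, S = {1, 3, 5, 6, 9}:
G(0) = 0
G(1) = mex{0} = 1
G(2) = mex{1} = 0
G(3) = mex{0,0} = 1
G(4) = mex{1,1} = 0
G(5) = mex{0,0,0} = 1
G(6) = mex{1,1,1,0} = 2
G(7) = mex{2,0,0,1} = 3
G(8) = mex{3,1,1,0} = 2
G(9) = mex{2,2,0,1,0} = 3
G(10) = mex{3,3,1,0,1} = 2
G(11) = mex{2,2,2,1,0} = 3
G(12) = mex{3,3,3,2,1} = 0
G(13) = mex{0,2,2,3,0} = 1
G(14) = mex{1,3,3,2,1} = 0
G(15) = mex{0,0,2,3,2} = 1
G(16) = mex{1,1,3,2,3} = 0
G_A(16) = 0.
Stack B, S = {2, 3, 6, 8, 9}:
n :  0  1  2  3  4  5  6  7  8  9 10 11 12 13 14 15 16 17 18 19 20 21 22 23 24 25
G :  0  0  1  1  2  0  3  1  2  2  3  3  0  4  1  5  0  0  1  1  2  2  3  3  4  2
G_B(25) = 2.
Combined Grundy value = 0 ⊕ 2 = 2.

2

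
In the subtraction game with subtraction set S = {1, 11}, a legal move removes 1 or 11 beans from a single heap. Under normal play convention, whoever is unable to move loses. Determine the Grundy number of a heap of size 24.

0

n :  0  1  2  3  4  5  6  7  8  9 10 11 12 13 14 15 16 17 18 19 20 21 22 23 24
G :  0  1  0  1  0  1  0  1  0  1  0  1  0  1  0  1  0  1  0  1  0  1  0  1  0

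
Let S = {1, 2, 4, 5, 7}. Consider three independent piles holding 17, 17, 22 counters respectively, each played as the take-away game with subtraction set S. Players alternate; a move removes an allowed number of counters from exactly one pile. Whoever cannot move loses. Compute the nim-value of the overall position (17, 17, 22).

1

All piles use S = {1, 2, 4, 5, 7}:
n :  0  1  2  3  4  5  6  7  8  9 10 11 12 13 14 15 16 17 18 19 20 21 22
G :  0  1  2  0  1  2  0  1  2  0  1  2  0  1  2  0  1  2  0  1  2  0  1
Pile A: G(17) = 2.
Pile B: G(17) = 2.
Pile C: G(22) = 1.
Combined Grundy value = 2 ⊕ 2 ⊕ 1 = 1.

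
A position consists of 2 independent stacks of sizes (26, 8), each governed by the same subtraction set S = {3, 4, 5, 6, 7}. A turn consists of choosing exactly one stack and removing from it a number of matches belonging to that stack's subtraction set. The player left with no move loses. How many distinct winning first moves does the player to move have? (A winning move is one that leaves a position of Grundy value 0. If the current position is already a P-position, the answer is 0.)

0

All stacks use S = {3, 4, 5, 6, 7}:
G(0) = 0
G(1) = mex{} = 0
G(2) = mex{} = 0
G(3) = mex{0} = 1
G(4) = mex{0,0} = 1
G(5) = mex{0,0,0} = 1
G(6) = mex{1,0,0,0} = 2
G(7) = mex{1,1,0,0,0} = 2
G(8) = mex{1,1,1,0,0} = 2
G(9) = mex{2,1,1,1,0} = 3
G(10) = mex{2,2,1,1,1} = 0
G(11) = mex{2,2,2,1,1} = 0
G(12) = mex{3,2,2,2,1} = 0
G(13) = mex{0,3,2,2,2} = 1
G(14) = mex{0,0,3,2,2} = 1
G(15) = mex{0,0,0,3,2} = 1
G(16) = mex{1,0,0,0,3} = 2
G(17) = mex{1,1,0,0,0} = 2
G(18) = mex{1,1,1,0,0} = 2
G(19) = mex{2,1,1,1,0} = 3
G(20) = mex{2,2,1,1,1} = 0
G(21) = mex{2,2,2,1,1} = 0
G(22) = mex{3,2,2,2,1} = 0
G(23) = mex{0,3,2,2,2} = 1
G(24) = mex{0,0,3,2,2} = 1
G(25) = mex{0,0,0,3,2} = 1
G(26) = mex{1,0,0,0,3} = 2
Stack A: G(26) = 2.
Stack B: G(8) = 2.
Combined Grundy value = 2 ⊕ 2 = 0.
A winning move leaves total XOR = 0, i.e. changes one component's Grundy value g to g ⊕ X where X is the current total.
Stack A: target g' = 2⊕0 = 2, but every legal move changes the Grundy value (mex property), so 0 moves.
Stack B: target g' = 2⊕0 = 2, but every legal move changes the Grundy value (mex property), so 0 moves.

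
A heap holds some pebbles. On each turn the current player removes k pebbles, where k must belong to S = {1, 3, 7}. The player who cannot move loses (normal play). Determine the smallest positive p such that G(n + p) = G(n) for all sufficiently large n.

n :  0  1  2  3  4  5  6  7  8  9 10 11 12 13 14
G :  0  1  0  1  0  1  0  1  0  1  0  1  0  1  0
G(n+2) = G(n) holds for n = 0,…,6 (a full window of length max(S) = 7), so the sequence is purely periodic with period 2.

2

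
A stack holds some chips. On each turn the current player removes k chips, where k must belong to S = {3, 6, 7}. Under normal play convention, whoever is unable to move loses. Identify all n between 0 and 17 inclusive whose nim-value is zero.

0, 1, 2, 10, 11, 12

n :  0  1  2  3  4  5  6  7  8  9 10 11 12 13 14 15 16 17
G :  0  0  0  1  1  1  2  2  2  3  0  0  0  1  1  1  2  2
P-positions are exactly the n with G(n) = 0.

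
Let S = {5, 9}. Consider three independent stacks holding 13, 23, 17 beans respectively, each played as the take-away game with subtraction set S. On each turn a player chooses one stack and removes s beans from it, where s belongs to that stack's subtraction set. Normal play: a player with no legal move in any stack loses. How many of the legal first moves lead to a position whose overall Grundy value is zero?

All stacks use S = {5, 9}:
G(0) = 0
G(1) = mex{} = 0
G(2) = mex{} = 0
G(3) = mex{} = 0
G(4) = mex{} = 0
G(5) = mex{0} = 1
G(6) = mex{0} = 1
G(7) = mex{0} = 1
G(8) = mex{0} = 1
G(9) = mex{0,0} = 1
G(10) = mex{1,0} = 2
G(11) = mex{1,0} = 2
G(12) = mex{1,0} = 2
G(13) = mex{1,0} = 2
G(14) = mex{1,1} = 0
G(15) = mex{2,1} = 0
G(16) = mex{2,1} = 0
G(17) = mex{2,1} = 0
G(18) = mex{2,1} = 0
G(19) = mex{0,2} = 1
G(20) = mex{0,2} = 1
G(21) = mex{0,2} = 1
G(22) = mex{0,2} = 1
G(23) = mex{0,0} = 1
Stack A: G(13) = 2.
Stack B: G(23) = 1.
Stack C: G(17) = 0.
Combined Grundy value = 2 ⊕ 1 ⊕ 0 = 3.
A winning move leaves total XOR = 0, i.e. changes one component's Grundy value g to g ⊕ X where X is the current total.
Stack A: need g' = 2⊕3 = 1. Options: 13−5→G=1, 13−9→G=0. Hits: 1.
Stack B: need g' = 1⊕3 = 2. Options: 23−5→G=0, 23−9→G=0. Hits: 0.
Stack C: need g' = 0⊕3 = 3. Options: 17−5→G=2, 17−9→G=1. Hits: 0.

1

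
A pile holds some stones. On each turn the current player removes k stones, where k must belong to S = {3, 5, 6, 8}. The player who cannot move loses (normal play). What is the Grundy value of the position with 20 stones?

G(0) = 0
G(1) = mex{} = 0
G(2) = mex{} = 0
G(3) = mex{0} = 1
G(4) = mex{0} = 1
G(5) = mex{0,0} = 1
G(6) = mex{1,0,0} = 2
G(7) = mex{1,0,0} = 2
G(8) = mex{1,1,0,0} = 2
G(9) = mex{2,1,1,0} = 3
G(10) = mex{2,1,1,0} = 3
G(11) = mex{2,2,1,1} = 0
G(12) = mex{3,2,2,1} = 0
G(13) = mex{3,2,2,1} = 0
G(14) = mex{0,3,2,2} = 1
G(15) = mex{0,3,3,2} = 1
G(16) = mex{0,0,3,2} = 1
G(17) = mex{1,0,0,3} = 2
G(18) = mex{1,0,0,3} = 2
G(19) = mex{1,1,0,0} = 2
G(20) = mex{2,1,1,0} = 3

3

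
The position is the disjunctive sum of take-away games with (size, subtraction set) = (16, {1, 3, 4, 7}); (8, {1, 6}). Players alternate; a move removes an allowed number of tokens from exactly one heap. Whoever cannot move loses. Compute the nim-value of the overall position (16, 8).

Heap A, S = {1, 3, 4, 7}:
n :  0  1  2  3  4  5  6  7  8  9 10 11 12 13 14 15 16
G :  0  1  0  1  2  3  2  3  0  1  0  1  2  3  2  3  0
G_A(16) = 0.
Heap B, S = {1, 6}:
n : 0 1 2 3 4 5 6 7 8
G : 0 1 0 1 0 1 2 0 1
G_B(8) = 1.
Combined Grundy value = 0 ⊕ 1 = 1.

1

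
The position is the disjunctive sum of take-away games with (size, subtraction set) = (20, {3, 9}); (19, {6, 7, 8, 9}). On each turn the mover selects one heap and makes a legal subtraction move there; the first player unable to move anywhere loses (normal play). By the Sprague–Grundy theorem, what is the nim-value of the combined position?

Heap A, S = {3, 9}:
n :  0  1  2  3  4  5  6  7  8  9 10 11 12 13 14 15 16 17 18 19 20
G :  0  0  0  1  1  1  0  0  0  1  1  1  0  0  0  1  1  1  0  0  0
G_A(20) = 0.
Heap B, S = {6, 7, 8, 9}:
n :  0  1  2  3  4  5  6  7  8  9 10 11 12 13 14 15 16 17 18 19
G :  0  0  0  0  0  0  1  1  1  1  1  1  2  2  2  0  0  0  0  0
G_B(19) = 0.
Combined Grundy value = 0 ⊕ 0 = 0.

0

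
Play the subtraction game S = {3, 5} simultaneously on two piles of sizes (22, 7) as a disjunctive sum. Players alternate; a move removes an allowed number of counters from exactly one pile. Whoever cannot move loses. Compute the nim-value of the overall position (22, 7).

All piles use S = {3, 5}:
n :  0  1  2  3  4  5  6  7  8  9 10 11 12 13 14 15 16 17 18 19 20 21 22
G :  0  0  0  1  1  1  2  2  0  0  0  1  1  1  2  2  0  0  0  1  1  1  2
Pile A: G(22) = 2.
Pile B: G(7) = 2.
Combined Grundy value = 2 ⊕ 2 = 0.

0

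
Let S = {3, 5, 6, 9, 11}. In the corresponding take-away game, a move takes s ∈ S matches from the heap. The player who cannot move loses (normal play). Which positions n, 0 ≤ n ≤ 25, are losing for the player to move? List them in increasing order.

G(0) = 0
G(1) = mex{} = 0
G(2) = mex{} = 0
G(3) = mex{0} = 1
G(4) = mex{0} = 1
G(5) = mex{0,0} = 1
G(6) = mex{1,0,0} = 2
G(7) = mex{1,0,0} = 2
G(8) = mex{1,1,0} = 2
G(9) = mex{2,1,1,0} = 3
G(10) = mex{2,1,1,0} = 3
G(11) = mex{2,2,1,0,0} = 3
G(12) = mex{3,2,2,1,0} = 4
G(13) = mex{3,2,2,1,0} = 4
G(14) = mex{3,3,2,1,1} = 0
G(15) = mex{4,3,3,2,1} = 0
G(16) = mex{4,3,3,2,1} = 0
G(17) = mex{0,4,3,2,2} = 1
G(18) = mex{0,4,4,3,2} = 1
G(19) = mex{0,0,4,3,2} = 1
G(20) = mex{1,0,0,3,3} = 2
G(21) = mex{1,0,0,4,3} = 2
G(22) = mex{1,1,0,4,3} = 2
G(23) = mex{2,1,1,0,4} = 3
G(24) = mex{2,1,1,0,4} = 3
G(25) = mex{2,2,1,0,0} = 3
P-positions are exactly the n with G(n) = 0.

0, 1, 2, 14, 15, 16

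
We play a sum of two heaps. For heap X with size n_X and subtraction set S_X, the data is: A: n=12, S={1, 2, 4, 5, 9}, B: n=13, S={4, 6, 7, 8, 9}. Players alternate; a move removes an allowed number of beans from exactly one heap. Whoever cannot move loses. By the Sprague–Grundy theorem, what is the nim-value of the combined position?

Heap A, S = {1, 2, 4, 5, 9}:
n :  0  1  2  3  4  5  6  7  8  9 10 11 12
G :  0  1  2  0  1  2  0  1  2  3  4  5  3
G_A(12) = 3.
Heap B, S = {4, 6, 7, 8, 9}:
G(0) = 0
G(1) = mex{} = 0
G(2) = mex{} = 0
G(3) = mex{} = 0
G(4) = mex{0} = 1
G(5) = mex{0} = 1
G(6) = mex{0,0} = 1
G(7) = mex{0,0,0} = 1
G(8) = mex{1,0,0,0} = 2
G(9) = mex{1,0,0,0,0} = 2
G(10) = mex{1,1,0,0,0} = 2
G(11) = mex{1,1,1,0,0} = 2
G(12) = mex{2,1,1,1,0} = 3
G(13) = mex{2,1,1,1,1} = 0
G_B(13) = 0.
Combined Grundy value = 3 ⊕ 0 = 3.

3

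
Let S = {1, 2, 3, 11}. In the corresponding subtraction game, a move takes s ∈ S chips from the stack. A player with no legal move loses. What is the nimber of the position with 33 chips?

1

G(0) = 0
G(1) = mex{0} = 1
G(2) = mex{1,0} = 2
G(3) = mex{2,1,0} = 3
G(4) = mex{3,2,1} = 0
G(5) = mex{0,3,2} = 1
G(6) = mex{1,0,3} = 2
G(7) = mex{2,1,0} = 3
G(8) = mex{3,2,1} = 0
G(9) = mex{0,3,2} = 1
G(10) = mex{1,0,3} = 2
G(11) = mex{2,1,0,0} = 3
G(12) = mex{3,2,1,1} = 0
G(13) = mex{0,3,2,2} = 1
G(14) = mex{1,0,3,3} = 2
G(15) = mex{2,1,0,0} = 3
G(16) = mex{3,2,1,1} = 0
G(17) = mex{0,3,2,2} = 1
G(18) = mex{1,0,3,3} = 2
G(19) = mex{2,1,0,0} = 3
G(20) = mex{3,2,1,1} = 0
G(21) = mex{0,3,2,2} = 1
G(22) = mex{1,0,3,3} = 2
G(23) = mex{2,1,0,0} = 3
G(24) = mex{3,2,1,1} = 0
G(25) = mex{0,3,2,2} = 1
G(26) = mex{1,0,3,3} = 2
G(27) = mex{2,1,0,0} = 3
G(28) = mex{3,2,1,1} = 0
G(29) = mex{0,3,2,2} = 1
G(30) = mex{1,0,3,3} = 2
G(31) = mex{2,1,0,0} = 3
G(32) = mex{3,2,1,1} = 0
G(33) = mex{0,3,2,2} = 1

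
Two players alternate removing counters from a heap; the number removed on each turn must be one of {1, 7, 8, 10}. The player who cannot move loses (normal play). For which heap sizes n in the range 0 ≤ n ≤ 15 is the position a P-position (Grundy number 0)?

0, 2, 4, 6, 15

n :  0  1  2  3  4  5  6  7  8  9 10 11 12 13 14 15
G :  0  1  0  1  0  1  0  1  2  3  2  3  2  3  2  0
P-positions are exactly the n with G(n) = 0.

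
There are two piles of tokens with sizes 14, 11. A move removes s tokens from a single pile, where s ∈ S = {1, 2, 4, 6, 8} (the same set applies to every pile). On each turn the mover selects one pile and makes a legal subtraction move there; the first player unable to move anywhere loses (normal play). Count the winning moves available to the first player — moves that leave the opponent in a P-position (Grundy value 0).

All piles use S = {1, 2, 4, 6, 8}:
n :  0  1  2  3  4  5  6  7  8  9 10 11 12 13 14
G :  0  1  2  0  1  2  3  4  5  3  0  1  2  0  1
Pile A: G(14) = 1.
Pile B: G(11) = 1.
Combined Grundy value = 1 ⊕ 1 = 0.
A winning move leaves total XOR = 0, i.e. changes one component's Grundy value g to g ⊕ X where X is the current total.
Pile A: target g' = 1⊕0 = 1, but every legal move changes the Grundy value (mex property), so 0 moves.
Pile B: target g' = 1⊕0 = 1, but every legal move changes the Grundy value (mex property), so 0 moves.

0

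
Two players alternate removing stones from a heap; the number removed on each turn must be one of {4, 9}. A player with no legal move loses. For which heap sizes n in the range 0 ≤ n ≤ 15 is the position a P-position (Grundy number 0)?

0, 1, 2, 3, 8, 13, 14, 15

G(0) = 0
G(1) = mex{} = 0
G(2) = mex{} = 0
G(3) = mex{} = 0
G(4) = mex{0} = 1
G(5) = mex{0} = 1
G(6) = mex{0} = 1
G(7) = mex{0} = 1
G(8) = mex{1} = 0
G(9) = mex{1,0} = 2
G(10) = mex{1,0} = 2
G(11) = mex{1,0} = 2
G(12) = mex{0,0} = 1
G(13) = mex{2,1} = 0
G(14) = mex{2,1} = 0
G(15) = mex{2,1} = 0
P-positions are exactly the n with G(n) = 0.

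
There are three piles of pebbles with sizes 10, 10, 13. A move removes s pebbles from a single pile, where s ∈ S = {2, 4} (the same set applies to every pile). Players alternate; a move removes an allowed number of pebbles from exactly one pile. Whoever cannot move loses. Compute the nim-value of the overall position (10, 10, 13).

0

All piles use S = {2, 4}:
G(0) = 0
G(1) = mex{} = 0
G(2) = mex{0} = 1
G(3) = mex{0} = 1
G(4) = mex{1,0} = 2
G(5) = mex{1,0} = 2
G(6) = mex{2,1} = 0
G(7) = mex{2,1} = 0
G(8) = mex{0,2} = 1
G(9) = mex{0,2} = 1
G(10) = mex{1,0} = 2
G(11) = mex{1,0} = 2
G(12) = mex{2,1} = 0
G(13) = mex{2,1} = 0
Pile A: G(10) = 2.
Pile B: G(10) = 2.
Pile C: G(13) = 0.
Combined Grundy value = 2 ⊕ 2 ⊕ 0 = 0.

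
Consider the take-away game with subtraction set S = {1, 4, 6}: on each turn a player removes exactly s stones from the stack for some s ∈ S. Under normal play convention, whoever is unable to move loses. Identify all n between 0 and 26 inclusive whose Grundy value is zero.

G(0) = 0
G(1) = mex{0} = 1
G(2) = mex{1} = 0
G(3) = mex{0} = 1
G(4) = mex{1,0} = 2
G(5) = mex{2,1} = 0
G(6) = mex{0,0,0} = 1
G(7) = mex{1,1,1} = 0
G(8) = mex{0,2,0} = 1
G(9) = mex{1,0,1} = 2
G(10) = mex{2,1,2} = 0
G(11) = mex{0,0,0} = 1
G(12) = mex{1,1,1} = 0
G(13) = mex{0,2,0} = 1
G(14) = mex{1,0,1} = 2
G(15) = mex{2,1,2} = 0
G(16) = mex{0,0,0} = 1
G(17) = mex{1,1,1} = 0
G(18) = mex{0,2,0} = 1
G(19) = mex{1,0,1} = 2
G(20) = mex{2,1,2} = 0
G(21) = mex{0,0,0} = 1
G(22) = mex{1,1,1} = 0
G(23) = mex{0,2,0} = 1
G(24) = mex{1,0,1} = 2
G(25) = mex{2,1,2} = 0
G(26) = mex{0,0,0} = 1
P-positions are exactly the n with G(n) = 0.

0, 2, 5, 7, 10, 12, 15, 17, 20, 22, 25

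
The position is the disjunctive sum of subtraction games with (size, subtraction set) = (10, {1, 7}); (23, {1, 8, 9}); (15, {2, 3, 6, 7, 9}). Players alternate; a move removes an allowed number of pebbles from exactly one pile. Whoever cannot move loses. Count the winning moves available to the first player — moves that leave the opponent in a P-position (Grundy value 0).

Pile A, S = {1, 7}:
G(0) = 0
G(1) = mex{0} = 1
G(2) = mex{1} = 0
G(3) = mex{0} = 1
G(4) = mex{1} = 0
G(5) = mex{0} = 1
G(6) = mex{1} = 0
G(7) = mex{0,0} = 1
G(8) = mex{1,1} = 0
G(9) = mex{0,0} = 1
G(10) = mex{1,1} = 0
G_A(10) = 0.
Pile B, S = {1, 8, 9}:
G(0) = 0
G(1) = mex{0} = 1
G(2) = mex{1} = 0
G(3) = mex{0} = 1
G(4) = mex{1} = 0
G(5) = mex{0} = 1
G(6) = mex{1} = 0
G(7) = mex{0} = 1
G(8) = mex{1,0} = 2
G(9) = mex{2,1,0} = 3
G(10) = mex{3,0,1} = 2
G(11) = mex{2,1,0} = 3
G(12) = mex{3,0,1} = 2
G(13) = mex{2,1,0} = 3
G(14) = mex{3,0,1} = 2
G(15) = mex{2,1,0} = 3
G(16) = mex{3,2,1} = 0
G(17) = mex{0,3,2} = 1
G(18) = mex{1,2,3} = 0
G(19) = mex{0,3,2} = 1
G(20) = mex{1,2,3} = 0
G(21) = mex{0,3,2} = 1
G(22) = mex{1,2,3} = 0
G(23) = mex{0,3,2} = 1
G_B(23) = 1.
Pile C, S = {2, 3, 6, 7, 9}:
G(0) = 0
G(1) = mex{} = 0
G(2) = mex{0} = 1
G(3) = mex{0,0} = 1
G(4) = mex{1,0} = 2
G(5) = mex{1,1} = 0
G(6) = mex{2,1,0} = 3
G(7) = mex{0,2,0,0} = 1
G(8) = mex{3,0,1,0} = 2
G(9) = mex{1,3,1,1,0} = 2
G(10) = mex{2,1,2,1,0} = 3
G(11) = mex{2,2,0,2,1} = 3
G(12) = mex{3,2,3,0,1} = 4
G(13) = mex{3,3,1,3,2} = 0
G(14) = mex{4,3,2,1,0} = 5
G(15) = mex{0,4,2,2,3} = 1
G_C(15) = 1.
Combined Grundy value = 0 ⊕ 1 ⊕ 1 = 0.
A winning move leaves total XOR = 0, i.e. changes one component's Grundy value g to g ⊕ X where X is the current total.
Pile A: target g' = 0⊕0 = 0, but every legal move changes the Grundy value (mex property), so 0 moves.
Pile B: target g' = 1⊕0 = 1, but every legal move changes the Grundy value (mex property), so 0 moves.
Pile C: target g' = 1⊕0 = 1, but every legal move changes the Grundy value (mex property), so 0 moves.

0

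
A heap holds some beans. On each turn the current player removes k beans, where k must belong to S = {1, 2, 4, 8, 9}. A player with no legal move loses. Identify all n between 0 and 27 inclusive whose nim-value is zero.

0, 3, 6, 13, 16, 19, 26

n :  0  1  2  3  4  5  6  7  8  9 10 11 12 13 14 15 16 17 18 19 20 21 22 23 24 25 26 27
G :  0  1  2  0  1  2  0  1  2  3  4  5  3  0  1  2  0  1  2  0  1  2  3  4  5  3  0  1
P-positions are exactly the n with G(n) = 0.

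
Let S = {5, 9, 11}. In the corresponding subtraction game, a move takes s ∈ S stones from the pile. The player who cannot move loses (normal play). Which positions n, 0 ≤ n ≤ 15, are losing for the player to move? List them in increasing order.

0, 1, 2, 3, 4

G(0) = 0
G(1) = mex{} = 0
G(2) = mex{} = 0
G(3) = mex{} = 0
G(4) = mex{} = 0
G(5) = mex{0} = 1
G(6) = mex{0} = 1
G(7) = mex{0} = 1
G(8) = mex{0} = 1
G(9) = mex{0,0} = 1
G(10) = mex{1,0} = 2
G(11) = mex{1,0,0} = 2
G(12) = mex{1,0,0} = 2
G(13) = mex{1,0,0} = 2
G(14) = mex{1,1,0} = 2
G(15) = mex{2,1,0} = 3
P-positions are exactly the n with G(n) = 0.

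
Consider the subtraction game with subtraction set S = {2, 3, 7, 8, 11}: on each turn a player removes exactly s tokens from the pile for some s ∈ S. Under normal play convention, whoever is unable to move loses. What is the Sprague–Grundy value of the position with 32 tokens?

n :  0  1  2  3  4  5  6  7  8  9 10 11 12 13 14 15 16 17 18 19 20 21 22 23 24 25 26 27 28 29 30 31 32
G :  0  0  1  1  2  0  0  1  1  2  0  3  1  2  2  0  3  1  2  0  0  1  1  2  0  0  1  1  2  0  3  1  2

2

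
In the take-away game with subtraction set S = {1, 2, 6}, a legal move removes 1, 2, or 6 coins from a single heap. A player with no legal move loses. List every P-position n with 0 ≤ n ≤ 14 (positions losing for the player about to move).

0, 3, 7, 10, 14

n :  0  1  2  3  4  5  6  7  8  9 10 11 12 13 14
G :  0  1  2  0  1  2  3  0  1  2  0  1  2  3  0
P-positions are exactly the n with G(n) = 0.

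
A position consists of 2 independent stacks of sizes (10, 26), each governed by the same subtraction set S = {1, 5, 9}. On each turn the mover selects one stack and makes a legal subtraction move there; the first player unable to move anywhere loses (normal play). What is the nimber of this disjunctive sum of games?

0

All stacks use S = {1, 5, 9}:
G(0) = 0
G(1) = mex{0} = 1
G(2) = mex{1} = 0
G(3) = mex{0} = 1
G(4) = mex{1} = 0
G(5) = mex{0,0} = 1
G(6) = mex{1,1} = 0
G(7) = mex{0,0} = 1
G(8) = mex{1,1} = 0
G(9) = mex{0,0,0} = 1
G(10) = mex{1,1,1} = 0
G(11) = mex{0,0,0} = 1
G(12) = mex{1,1,1} = 0
G(13) = mex{0,0,0} = 1
G(14) = mex{1,1,1} = 0
G(15) = mex{0,0,0} = 1
G(16) = mex{1,1,1} = 0
G(17) = mex{0,0,0} = 1
G(18) = mex{1,1,1} = 0
G(19) = mex{0,0,0} = 1
G(20) = mex{1,1,1} = 0
G(21) = mex{0,0,0} = 1
G(22) = mex{1,1,1} = 0
G(23) = mex{0,0,0} = 1
G(24) = mex{1,1,1} = 0
G(25) = mex{0,0,0} = 1
G(26) = mex{1,1,1} = 0
Stack A: G(10) = 0.
Stack B: G(26) = 0.
Combined Grundy value = 0 ⊕ 0 = 0.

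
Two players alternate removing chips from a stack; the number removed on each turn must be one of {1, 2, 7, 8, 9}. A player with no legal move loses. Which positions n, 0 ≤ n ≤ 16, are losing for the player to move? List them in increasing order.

0, 3, 6, 16

G(0) = 0
G(1) = mex{0} = 1
G(2) = mex{1,0} = 2
G(3) = mex{2,1} = 0
G(4) = mex{0,2} = 1
G(5) = mex{1,0} = 2
G(6) = mex{2,1} = 0
G(7) = mex{0,2,0} = 1
G(8) = mex{1,0,1,0} = 2
G(9) = mex{2,1,2,1,0} = 3
G(10) = mex{3,2,0,2,1} = 4
G(11) = mex{4,3,1,0,2} = 5
G(12) = mex{5,4,2,1,0} = 3
G(13) = mex{3,5,0,2,1} = 4
G(14) = mex{4,3,1,0,2} = 5
G(15) = mex{5,4,2,1,0} = 3
G(16) = mex{3,5,3,2,1} = 0
P-positions are exactly the n with G(n) = 0.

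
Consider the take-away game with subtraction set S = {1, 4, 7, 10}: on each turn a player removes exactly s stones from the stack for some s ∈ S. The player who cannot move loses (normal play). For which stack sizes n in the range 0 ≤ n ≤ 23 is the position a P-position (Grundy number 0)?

0, 2, 5, 8, 11, 13, 16, 19, 22

G(0) = 0
G(1) = mex{0} = 1
G(2) = mex{1} = 0
G(3) = mex{0} = 1
G(4) = mex{1,0} = 2
G(5) = mex{2,1} = 0
G(6) = mex{0,0} = 1
G(7) = mex{1,1,0} = 2
G(8) = mex{2,2,1} = 0
G(9) = mex{0,0,0} = 1
G(10) = mex{1,1,1,0} = 2
G(11) = mex{2,2,2,1} = 0
G(12) = mex{0,0,0,0} = 1
G(13) = mex{1,1,1,1} = 0
G(14) = mex{0,2,2,2} = 1
G(15) = mex{1,0,0,0} = 2
G(16) = mex{2,1,1,1} = 0
G(17) = mex{0,0,2,2} = 1
G(18) = mex{1,1,0,0} = 2
G(19) = mex{2,2,1,1} = 0
G(20) = mex{0,0,0,2} = 1
G(21) = mex{1,1,1,0} = 2
G(22) = mex{2,2,2,1} = 0
G(23) = mex{0,0,0,0} = 1
P-positions are exactly the n with G(n) = 0.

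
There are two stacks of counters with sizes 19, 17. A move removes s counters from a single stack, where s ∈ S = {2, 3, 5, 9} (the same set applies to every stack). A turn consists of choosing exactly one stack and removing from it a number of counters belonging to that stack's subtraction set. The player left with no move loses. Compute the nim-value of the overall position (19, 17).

All stacks use S = {2, 3, 5, 9}:
G(0) = 0
G(1) = mex{} = 0
G(2) = mex{0} = 1
G(3) = mex{0,0} = 1
G(4) = mex{1,0} = 2
G(5) = mex{1,1,0} = 2
G(6) = mex{2,1,0} = 3
G(7) = mex{2,2,1} = 0
G(8) = mex{3,2,1} = 0
G(9) = mex{0,3,2,0} = 1
G(10) = mex{0,0,2,0} = 1
G(11) = mex{1,0,3,1} = 2
G(12) = mex{1,1,0,1} = 2
G(13) = mex{2,1,0,2} = 3
G(14) = mex{2,2,1,2} = 0
G(15) = mex{3,2,1,3} = 0
G(16) = mex{0,3,2,0} = 1
G(17) = mex{0,0,2,0} = 1
G(18) = mex{1,0,3,1} = 2
G(19) = mex{1,1,0,1} = 2
Stack A: G(19) = 2.
Stack B: G(17) = 1.
Combined Grundy value = 2 ⊕ 1 = 3.

3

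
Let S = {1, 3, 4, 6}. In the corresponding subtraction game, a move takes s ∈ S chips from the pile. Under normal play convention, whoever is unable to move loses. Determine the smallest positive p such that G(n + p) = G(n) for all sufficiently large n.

7

n :  0  1  2  3  4  5  6  7  8  9 10 11 12 13 14 15
G :  0  1  0  1  2  3  2  0  1  0  1  2  3  2  0  1
G(n+7) = G(n) holds for n = 0,…,5 (a full window of length max(S) = 6), so the sequence is purely periodic with period 7.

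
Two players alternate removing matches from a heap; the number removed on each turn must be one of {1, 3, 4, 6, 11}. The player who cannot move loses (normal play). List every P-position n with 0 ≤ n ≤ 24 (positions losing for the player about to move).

0, 2, 7, 9, 14, 16, 21, 23

n :  0  1  2  3  4  5  6  7  8  9 10 11 12 13 14 15 16 17 18 19 20 21 22 23 24
G :  0  1  0  1  2  3  2  0  1  0  1  2  3  2  0  1  0  1  2  3  2  0  1  0  1
P-positions are exactly the n with G(n) = 0.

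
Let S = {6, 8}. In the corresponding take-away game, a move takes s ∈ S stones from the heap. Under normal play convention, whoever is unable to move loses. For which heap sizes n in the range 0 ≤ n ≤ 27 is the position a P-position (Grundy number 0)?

0, 1, 2, 3, 4, 5, 14, 15, 16, 17, 18, 19

n :  0  1  2  3  4  5  6  7  8  9 10 11 12 13 14 15 16 17 18 19 20 21 22 23 24 25 26 27
G :  0  0  0  0  0  0  1  1  1  1  1  1  2  2  0  0  0  0  0  0  1  1  1  1  1  1  2  2
P-positions are exactly the n with G(n) = 0.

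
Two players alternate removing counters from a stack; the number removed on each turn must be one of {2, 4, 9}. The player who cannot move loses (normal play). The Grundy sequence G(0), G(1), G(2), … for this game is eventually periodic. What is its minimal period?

6

n :  0  1  2  3  4  5  6  7  8  9 10 11 12 13 14 15 16
G :  0  0  1  1  2  2  0  0  1  1  2  2  0  0  1  1  2
G(n+6) = G(n) holds for n = 0,…,8 (a full window of length max(S) = 9), so the sequence is purely periodic with period 6.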